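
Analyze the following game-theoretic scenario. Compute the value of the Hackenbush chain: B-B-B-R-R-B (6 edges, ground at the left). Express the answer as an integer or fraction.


Edges (from ground): B-B-B-R-R-B
By Berlekamp's sign-expansion rule, a Blue-Red Hackenbush stalk has the value of the surreal number whose sign sequence is the edge sequence with B -> + and R -> -.
Sign sequence: +++--+
Trace the sign expansion in the surreal number tree, starting from 0:
Edge 1: B (sign +) -> bounds (0, +inf), value = 1
Edge 2: B (sign +) -> bounds (1, +inf), value = 2
Edge 3: B (sign +) -> bounds (2, +inf), value = 3
Edge 4: R (sign -) -> bounds (2, 3), value = 5/2
Edge 5: R (sign -) -> bounds (2, 5/2), value = 9/4
Edge 6: B (sign +) -> bounds (9/4, 5/2), value = 19/8
Game value = 19/8

19/8


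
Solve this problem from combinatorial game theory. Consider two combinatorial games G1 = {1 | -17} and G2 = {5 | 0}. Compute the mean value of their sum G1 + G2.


G1 = {1 | -17}, G2 = {5 | 0}
Each is a switch {a | b} with numbers a > b; its mean value is (a + b)/2, and mean value is additive over game sums: m(G1 + G2) = m(G1) + m(G2).
Mean of G1 = (1 + (-17))/2 = -16/2 = -8
Mean of G2 = (5 + (0))/2 = 5/2 = 5/2
Mean of G1 + G2 = -8 + 5/2 = -11/2

-11/2


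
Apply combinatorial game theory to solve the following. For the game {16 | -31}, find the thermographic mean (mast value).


Game = {16 | -31}, a switch {a | b} with numbers a > b.
Its thermograph has left wall a - t and right wall b + t, which meet at t = (a - b)/2, where both equal (a + b)/2. So the mast (mean value) is at (a + b)/2.
Mean = (16 + (-31))/2 = -15/2 = -15/2

-15/2


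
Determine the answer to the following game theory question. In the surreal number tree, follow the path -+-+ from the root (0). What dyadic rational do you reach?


Sign expansion: -+-+
Rule: track bounds (lo, hi), initially (-inf, +inf). On '+', the current value becomes lo and we move to the simplest number in (value, hi): value + 1 if hi = +inf, otherwise the midpoint (value + hi)/2. On '-', the current value becomes hi and we move to value - 1 if lo = -inf, otherwise the midpoint (lo + value)/2.
Start at 0.
Step 1: sign = -, move left. Bounds: (-inf, 0). Value = -1
Step 2: sign = +, move right. Bounds: (-1, 0). Value = -1/2
Step 3: sign = -, move left. Bounds: (-1, -1/2). Value = -3/4
Step 4: sign = +, move right. Bounds: (-3/4, -1/2). Value = -5/8
The surreal number with sign expansion -+-+ is -5/8.

-5/8


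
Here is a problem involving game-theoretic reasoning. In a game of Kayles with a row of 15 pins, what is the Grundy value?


Kayles: a move removes 1 or 2 adjacent pins from a contiguous row.
Removing pins from a row of k leaves two independent rows (a, b) with a + b = k - 1 (one pin) or a + b = k - 2 (two pins); an end removal gives a = 0.
By Sprague-Grundy, G(k) = mex{ G(a) XOR G(b) } over all these splits. G(0) = 0.
G(1): splits (0,0):0^0=0 -> mex({0}) = 1
G(2): splits (0,1):0^1=1 (0,0):0^0=0 -> mex({0, 1}) = 2
G(3): splits (0,2):0^2=2 (1,1):1^1=0 (0,1):0^1=1 -> mex({0, 1, 2}) = 3
G(4): splits (0,3):0^3=3 (1,2):1^2=3 (0,2):0^2=2 (1,1):1^1=0 -> mex({0, 2, 3}) = 1
G(5): splits (0,4):0^1=1 (1,3):1^3=2 (2,2):2^2=0 (0,3):0^3=3 (1,2):1^2=3 -> mex({0, 1, 2, 3}) = 4
G(6) = mex({0, 1, 2, 4}) = 3
G(7) = mex({0, 1, 3, 4, 5}) = 2
G(8) = mex({0, 2, 3, 5, 6}) = 1
G(9) = mex({0, 1, 2, 3, 6, 7}) = 4
G(10) = mex({0, 1, 3, 4, 5, 7}) = 2
G(11) = mex({0, 1, 2, 3, 4, 5}) = 6
G(12) = mex({0, 1, 2, 3, 5, 6, 7}) = 4
G(13) = mex({0, 2, 3, 4, 6, 7}) = 1
G(14) = mex({0, 1, 4, 5, 6, 7}) = 2
G(15) = mex({0, 1, 2, 3, 4, 5, 6}) = 7
Therefore G(15) = 7.

7


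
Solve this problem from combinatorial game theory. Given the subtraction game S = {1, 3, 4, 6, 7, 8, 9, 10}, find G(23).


The subtraction set is S = {1, 3, 4, 6, 7, 8, 9, 10}.
G(k) = mex{ G(k - s) : s in S, s <= k }. We compute iteratively: G(0) = 0.
G(1) = mex({0}) = 1
G(2) = mex({1}) = 0
G(3) = mex({0}) = 1
G(4) = mex({0, 1}) = 2
G(5) = mex({0, 1, 2}) = 3
G(6) = mex({0, 1, 3}) = 2
G(7) = mex({0, 1, 2}) = 3
G(8) = mex({0, 1, 2, 3}) = 4
G(9) = mex({0, 1, 2, 3, 4}) = 5
G(10) = mex({0, 1, 2, 3, 5}) = 4
G(11) = mex({0, 1, 2, 3, 4}) = 5
G(12) = mex({0, 1, 2, 3, 4, 5}) = 6
G(13) = mex({1, 2, 3, 4, 5, 6}) = 0
G(14) = mex({0, 2, 3, 4, 5}) = 1
G(15) = mex({1, 2, 3, 4, 5, 6}) = 0
G(16) = mex({0, 2, 3, 4, 5, 6}) = 1
G(17) = mex({0, 1, 3, 4, 5}) = 2
G(18) = mex({0, 1, 2, 4, 5, 6}) = 3
G(19) = mex({0, 1, 3, 4, 5, 6}) = 2
G(20) = mex({0, 1, 2, 4, 5, 6}) = 3
G(21) = mex({0, 1, 2, 3, 5, 6}) = 4
G(22) = mex({0, 1, 2, 3, 4, 6}) = 5
Observe that G(13)..G(22) = 0, 1, 0, 1, 2, 3, 2, 3, 4, 5 repeats G(0)..G(9) = 0, 1, 0, 1, 2, 3, 2, 3, 4, 5.
For k >= max(S) = 10, G(k) is determined by the previous 10 values G(k-10)..G(k-1); a window of 10 consecutive values has recurred shifted by 13, so by induction G(k + 13) = G(k) for all k >= 0: the sequence is periodic from the start with period 13.
One period: G(0..12) = 0, 1, 0, 1, 2, 3, 2, 3, 4, 5, 4, 5, 6.
23 mod 13 = 10, so G(23) = G(10) = 4.

4


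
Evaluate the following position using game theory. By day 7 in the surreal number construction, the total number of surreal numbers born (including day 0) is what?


Day 0: {|} = 0 is born. Count = 1.
Day n: the number of surreal numbers born by day n is 2^(n+1) - 1.
By day 0: 2^1 - 1 = 1
By day 1: 2^2 - 1 = 3
By day 2: 2^3 - 1 = 7
By day 3: 2^4 - 1 = 15
By day 4: 2^5 - 1 = 31
By day 5: 2^6 - 1 = 63
By day 6: 2^7 - 1 = 127
By day 7: 2^8 - 1 = 255
By day 7: 255 surreal numbers.

255


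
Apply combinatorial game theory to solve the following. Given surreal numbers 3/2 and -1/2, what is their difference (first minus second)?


x = 3/2, y = -1/2
Converting to common denominator: 2
x = 3/2, y = -1/2
x - y = 3/2 - -1/2 = 2

2


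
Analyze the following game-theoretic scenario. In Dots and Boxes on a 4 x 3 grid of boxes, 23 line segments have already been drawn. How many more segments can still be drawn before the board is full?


Grid: 4 x 3 boxes, i.e. 5 rows and 4 columns of dots.
Horizontal edges: (rows + 1) * cols = 5 * 3 = 15
Vertical edges: rows * (cols + 1) = 4 * 4 = 16
Total edges: 15 + 16 = 31
Edges drawn: 23
Remaining: 31 - 23 = 8

8


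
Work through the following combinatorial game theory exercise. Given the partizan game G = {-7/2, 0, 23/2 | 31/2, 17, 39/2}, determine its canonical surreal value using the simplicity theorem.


Left options: {-7/2, 0, 23/2}, max = 23/2
Right options: {31/2, 17, 39/2}, min = 31/2
All options are numbers and max(Left) < min(Right), so by the simplicity theorem the value is the simplest (earliest-born) number strictly between 23/2 and 31/2.
Integers 12 through 15 all lie strictly between 23/2 and 31/2.
Among integers, the simplest (lowest birthday = smallest |n|; 0 is born on day 0, +-n on day n) is 12.
No non-integer in the interval can be simpler: if x is a non-integer in the interval, then floor(x) or ceil(x) also lies in the interval (the interval contains an integer), and both are proper prefixes of x's sign expansion, i.e. born earlier. So the game value is 12.
Game value = 12

12


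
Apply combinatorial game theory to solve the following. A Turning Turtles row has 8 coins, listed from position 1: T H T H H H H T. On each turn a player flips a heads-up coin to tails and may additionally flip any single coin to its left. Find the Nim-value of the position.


Coins: T H T H H H H T
Key fact: a single head at position k behaves exactly like a Nim heap of size k (turning it to T and optionally flipping a coin at j < k corresponds to moving the heap from k to j, or to 0), and heads combine as a disjunctive sum (two heads at the same place would cancel, matching j XOR j = 0). So the Nim-value is the XOR of the 1-indexed positions of the heads.
Face-up positions (1-indexed): [2, 4, 5, 6, 7]
XOR 0 with 2: 0 XOR 2 = 2
XOR 2 with 4: 2 XOR 4 = 6
XOR 6 with 5: 6 XOR 5 = 3
XOR 3 with 6: 3 XOR 6 = 5
XOR 5 with 7: 5 XOR 7 = 2
Nim-value = 2

2


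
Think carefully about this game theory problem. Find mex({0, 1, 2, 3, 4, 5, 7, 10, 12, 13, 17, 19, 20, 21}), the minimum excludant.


Set = {0, 1, 2, 3, 4, 5, 7, 10, 12, 13, 17, 19, 20, 21}
0 is in the set.
1 is in the set.
2 is in the set.
3 is in the set.
4 is in the set.
5 is in the set.
6 is NOT in the set. This is the mex.
mex = 6

6


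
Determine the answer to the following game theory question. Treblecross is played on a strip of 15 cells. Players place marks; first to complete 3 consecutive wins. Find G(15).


Treblecross: place X on empty cells; 3-in-a-row wins.
Playing within two cells of an existing X lets the opponent win at once, so sensible play treats the cells i-2..i+2 around each X as dead. The player left with no safe cell loses, so this is a normal-play take-away game on strips of safe cells.
Placing X at cell i (0-indexed) of a strip of k safe cells leaves independent strips of sizes max(0, i-2) and max(0, k-i-3). Hence G(k) = mex{ G(max(0,i-2)) XOR G(max(0,k-i-3)) : 0 <= i < k }, with G(0) = 0.
G(1): splits (0,0):0^0=0 -> mex({0}) = 1
G(2): splits (0,0):0^0=0 -> mex({0}) = 1
G(3): splits (0,0):0^0=0 -> mex({0}) = 1
G(4): splits (0,1):0^1=1 (0,0):0^0=0 -> mex({0, 1}) = 2
G(5): splits (0,2):0^1=1 (0,1):0^1=1 (0,0):0^0=0 -> mex({0, 1}) = 2
G(6) = mex({1}) = 0
G(7) = mex({0, 1, 2}) = 3
G(8) = mex({0, 1, 2}) = 3
G(9) = mex({0, 2}) = 1
G(10) = mex({0, 2, 3}) = 1
G(11) = mex({0, 3}) = 1
G(12) = mex({1, 3}) = 0
G(13) = mex({0, 1, 2, 3}) = 4
G(14) = mex({0, 1, 2}) = 3
G(15) = mex({0, 1, 2}) = 3
Therefore G(15) = 3.

3


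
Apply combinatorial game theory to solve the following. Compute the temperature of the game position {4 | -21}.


The game is {4 | -21}, a switch {a | b} with numbers a > b.
Cooling {a | b} by t gives {a - t | b + t}, which stops being hot when a - t = b + t, i.e. at t = (a - b)/2. So the temperature of a switch is (a - b)/2.
Temperature = (Left option - Right option) / 2
= (4 - (-21)) / 2
= 25 / 2
= 25/2

25/2


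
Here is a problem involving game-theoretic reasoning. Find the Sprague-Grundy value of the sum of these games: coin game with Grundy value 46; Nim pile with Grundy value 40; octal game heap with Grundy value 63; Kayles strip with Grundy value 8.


By the Sprague-Grundy theorem, the Grundy value of a sum of games is the XOR of individual Grundy values.
coin game: Grundy value = 46. Running XOR: 0 XOR 46 = 46
Nim pile: Grundy value = 40. Running XOR: 46 XOR 40 = 6
octal game heap: Grundy value = 63. Running XOR: 6 XOR 63 = 57
Kayles strip: Grundy value = 8. Running XOR: 57 XOR 8 = 49
The combined Grundy value is 49.

49


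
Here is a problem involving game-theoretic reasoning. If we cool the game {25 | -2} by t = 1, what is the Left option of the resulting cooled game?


Original game: {25 | -2} (a switch {a | b} with a > b).
Cooling by t (for t below the temperature (a - b)/2 = 27/2) taxes each move by t: {a | b} cooled by t is {a - t | b + t}.
Cooling amount: t = 1
Cooled Left option: 25 - 1 = 24
Cooled Right option: -2 + 1 = -1
Cooled game: {24 | -1}
Left option = 24

24


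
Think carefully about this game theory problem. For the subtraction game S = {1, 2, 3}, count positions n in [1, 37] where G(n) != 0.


Subtraction set S = {1, 2, 3}, so G(n) = n mod 4.
G(n) = 0 when n is a multiple of 4.
Multiples of 4 in [1, 37]: 9
N-positions (nonzero Grundy) = 37 - 9 = 28

28


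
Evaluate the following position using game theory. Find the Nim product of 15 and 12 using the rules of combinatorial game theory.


Nim multiplication is bilinear over XOR: (u XOR v) * w = (u*w) XOR (v*w).
So we split each operand into its bit components and XOR the pairwise Nim products.
15 = 1 + 2 + 4 + 8 (as XOR of powers of 2).
12 = 4 + 8 (as XOR of powers of 2).
Using the standard Nim-product table on single bits:
  2*2 = 3,   2*4 = 8,   2*8 = 12,
  4*4 = 6,   4*8 = 11,  8*8 = 13,
and  1*x = x (identity), k*l = l*k (commutative).
Pairwise Nim products:
  1 * 4 = 4
  1 * 8 = 8
  2 * 4 = 8
  2 * 8 = 12
  4 * 4 = 6
  4 * 8 = 11
  8 * 4 = 11
  8 * 8 = 13
XOR them: 4 XOR 8 XOR 8 XOR 12 XOR 6 XOR 11 XOR 11 XOR 13 = 3.
Result: 15 * 12 = 3 (in Nim).

3


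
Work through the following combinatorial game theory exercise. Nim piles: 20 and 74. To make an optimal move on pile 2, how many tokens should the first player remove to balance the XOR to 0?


Piles: 20 and 74
Current XOR: 20 XOR 74 = 94 (non-zero, so this is an N-position).
To make the XOR zero, we need to find a move that balances the piles.
For pile 2 (size 74): target = 74 XOR 94 = 20
We reduce pile 2 from 74 to 20.
Tokens removed: 74 - 20 = 54
Verification: 20 XOR 20 = 0

54


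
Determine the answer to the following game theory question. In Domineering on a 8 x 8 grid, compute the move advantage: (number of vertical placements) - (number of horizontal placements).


Board is 8 x 8 (rows x cols).
Left (vertical) placements: (rows-1) * cols = 7 * 8 = 56
Right (horizontal) placements: rows * (cols-1) = 8 * 7 = 56
Advantage = Left - Right = 56 - 56 = 0

0


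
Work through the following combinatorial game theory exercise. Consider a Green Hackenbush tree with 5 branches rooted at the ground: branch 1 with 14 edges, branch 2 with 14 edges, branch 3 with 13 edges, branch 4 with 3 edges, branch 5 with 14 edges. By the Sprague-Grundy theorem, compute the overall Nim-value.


The tree has 5 branches from the ground vertex.
In Green Hackenbush, the Nim-value of a simple path of length k is k.
Branch 1: length 14, Nim-value = 14
Branch 2: length 14, Nim-value = 14
Branch 3: length 13, Nim-value = 13
Branch 4: length 3, Nim-value = 3
Branch 5: length 14, Nim-value = 14
Total Nim-value = XOR of all branch values:
0 XOR 14 = 14
14 XOR 14 = 0
0 XOR 13 = 13
13 XOR 3 = 14
14 XOR 14 = 0
Nim-value of the tree = 0

0


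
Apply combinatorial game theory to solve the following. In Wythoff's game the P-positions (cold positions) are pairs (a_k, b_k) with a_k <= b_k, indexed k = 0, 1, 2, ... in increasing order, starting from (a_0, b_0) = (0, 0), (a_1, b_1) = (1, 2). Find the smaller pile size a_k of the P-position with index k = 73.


By Wythoff's theorem, a_k = floor(k * phi) and b_k = floor(k * phi^2) = a_k + k, where phi = (1 + sqrt(5))/2 is the golden ratio.
phi = (1 + sqrt(5))/2 = 1.618034
k = 73
k * phi = 73 * 1.618034 = 118.116481
a_73 = floor(k * phi) = 118

118


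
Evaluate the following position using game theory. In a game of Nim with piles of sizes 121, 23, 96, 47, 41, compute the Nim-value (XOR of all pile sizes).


We need the XOR (exclusive or) of all pile sizes.
After XOR-ing pile 1 (size 121): 0 XOR 121 = 121
After XOR-ing pile 2 (size 23): 121 XOR 23 = 110
After XOR-ing pile 3 (size 96): 110 XOR 96 = 14
After XOR-ing pile 4 (size 47): 14 XOR 47 = 33
After XOR-ing pile 5 (size 41): 33 XOR 41 = 8
The Nim-value of this position is 8.

8


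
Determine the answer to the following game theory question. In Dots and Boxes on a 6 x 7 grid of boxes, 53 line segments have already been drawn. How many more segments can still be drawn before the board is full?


Grid: 6 x 7 boxes, i.e. 7 rows and 8 columns of dots.
Horizontal edges: (rows + 1) * cols = 7 * 7 = 49
Vertical edges: rows * (cols + 1) = 6 * 8 = 48
Total edges: 49 + 48 = 97
Edges drawn: 53
Remaining: 97 - 53 = 44

44


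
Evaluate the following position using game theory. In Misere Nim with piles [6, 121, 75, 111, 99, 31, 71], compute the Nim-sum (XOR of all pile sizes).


We need the XOR (exclusive or) of all pile sizes.
After XOR-ing pile 1 (size 6): 0 XOR 6 = 6
After XOR-ing pile 2 (size 121): 6 XOR 121 = 127
After XOR-ing pile 3 (size 75): 127 XOR 75 = 52
After XOR-ing pile 4 (size 111): 52 XOR 111 = 91
After XOR-ing pile 5 (size 99): 91 XOR 99 = 56
After XOR-ing pile 6 (size 31): 56 XOR 31 = 39
After XOR-ing pile 7 (size 71): 39 XOR 71 = 96
The Nim-value of this position is 96.

96


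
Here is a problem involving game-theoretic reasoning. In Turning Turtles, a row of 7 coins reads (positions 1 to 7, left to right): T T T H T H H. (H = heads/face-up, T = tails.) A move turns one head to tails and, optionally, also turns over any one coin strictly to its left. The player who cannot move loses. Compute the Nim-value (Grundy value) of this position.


Coins: T T T H T H H
Key fact: a single head at position k behaves exactly like a Nim heap of size k (turning it to T and optionally flipping a coin at j < k corresponds to moving the heap from k to j, or to 0), and heads combine as a disjunctive sum (two heads at the same place would cancel, matching j XOR j = 0). So the Nim-value is the XOR of the 1-indexed positions of the heads.
Face-up positions (1-indexed): [4, 6, 7]
XOR 0 with 4: 0 XOR 4 = 4
XOR 4 with 6: 4 XOR 6 = 2
XOR 2 with 7: 2 XOR 7 = 5
Nim-value = 5

5


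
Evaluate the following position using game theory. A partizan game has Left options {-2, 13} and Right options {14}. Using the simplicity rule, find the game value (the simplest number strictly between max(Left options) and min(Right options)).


Left options: {-2, 13}, max = 13
Right options: {14}, min = 14
All options are numbers and max(Left) < min(Right), so by the simplicity theorem the value is the simplest (earliest-born) number strictly between 13 and 14.
No integer lies strictly between 13 and 14, so the value is the dyadic rational m/2^k in the interval with the smallest k (then m odd); search k = 1, 2, ...:
Denominator 2: 27/2 lies strictly between 13 and 14 -- found.
The simplest number in the interval is 27/2.
Game value = 27/2

27/2


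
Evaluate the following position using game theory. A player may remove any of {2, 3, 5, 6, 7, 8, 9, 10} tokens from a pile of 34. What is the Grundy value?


The subtraction set is S = {2, 3, 5, 6, 7, 8, 9, 10}.
G(k) = mex{ G(k - s) : s in S, s <= k }. We compute iteratively: G(0) = 0.
G(1) = mex({}) = 0
G(2) = mex({0}) = 1
G(3) = mex({0}) = 1
G(4) = mex({0, 1}) = 2
G(5) = mex({0, 1}) = 2
G(6) = mex({0, 1, 2}) = 3
G(7) = mex({0, 1, 2}) = 3
G(8) = mex({0, 1, 2, 3}) = 4
G(9) = mex({0, 1, 2, 3}) = 4
G(10) = mex({0, 1, 2, 3, 4}) = 5
G(11) = mex({0, 1, 2, 3, 4}) = 5
G(12) = mex({1, 2, 3, 4, 5}) = 0
G(13) = mex({1, 2, 3, 4, 5}) = 0
G(14) = mex({0, 2, 3, 4, 5}) = 1
G(15) = mex({0, 2, 3, 4, 5}) = 1
G(16) = mex({0, 1, 3, 4, 5}) = 2
G(17) = mex({0, 1, 3, 4, 5}) = 2
G(18) = mex({0, 1, 2, 4, 5}) = 3
G(19) = mex({0, 1, 2, 4, 5}) = 3
G(20) = mex({0, 1, 2, 3, 5}) = 4
G(21) = mex({0, 1, 2, 3, 5}) = 4
Observe that G(12)..G(21) = 0, 0, 1, 1, 2, 2, 3, 3, 4, 4 repeats G(0)..G(9) = 0, 0, 1, 1, 2, 2, 3, 3, 4, 4.
For k >= max(S) = 10, G(k) is determined by the previous 10 values G(k-10)..G(k-1); a window of 10 consecutive values has recurred shifted by 12, so by induction G(k + 12) = G(k) for all k >= 0: the sequence is periodic from the start with period 12.
One period: G(0..11) = 0, 0, 1, 1, 2, 2, 3, 3, 4, 4, 5, 5.
34 mod 12 = 10, so G(34) = G(10) = 5.

5


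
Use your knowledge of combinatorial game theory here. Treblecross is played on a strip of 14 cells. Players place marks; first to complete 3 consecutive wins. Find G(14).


Treblecross: place X on empty cells; 3-in-a-row wins.
Playing within two cells of an existing X lets the opponent win at once, so sensible play treats the cells i-2..i+2 around each X as dead. The player left with no safe cell loses, so this is a normal-play take-away game on strips of safe cells.
Placing X at cell i (0-indexed) of a strip of k safe cells leaves independent strips of sizes max(0, i-2) and max(0, k-i-3). Hence G(k) = mex{ G(max(0,i-2)) XOR G(max(0,k-i-3)) : 0 <= i < k }, with G(0) = 0.
G(1): splits (0,0):0^0=0 -> mex({0}) = 1
G(2): splits (0,0):0^0=0 -> mex({0}) = 1
G(3): splits (0,0):0^0=0 -> mex({0}) = 1
G(4): splits (0,1):0^1=1 (0,0):0^0=0 -> mex({0, 1}) = 2
G(5): splits (0,2):0^1=1 (0,1):0^1=1 (0,0):0^0=0 -> mex({0, 1}) = 2
G(6) = mex({1}) = 0
G(7) = mex({0, 1, 2}) = 3
G(8) = mex({0, 1, 2}) = 3
G(9) = mex({0, 2}) = 1
G(10) = mex({0, 2, 3}) = 1
G(11) = mex({0, 3}) = 1
G(12) = mex({1, 3}) = 0
G(13) = mex({0, 1, 2, 3}) = 4
G(14) = mex({0, 1, 2}) = 3
Therefore G(14) = 3.

3


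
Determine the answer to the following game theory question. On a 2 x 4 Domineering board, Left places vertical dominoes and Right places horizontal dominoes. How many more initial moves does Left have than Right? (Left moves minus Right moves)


Board is 2 x 4 (rows x cols).
Left (vertical) placements: (rows-1) * cols = 1 * 4 = 4
Right (horizontal) placements: rows * (cols-1) = 2 * 3 = 6
Advantage = Left - Right = 4 - 6 = -2

-2


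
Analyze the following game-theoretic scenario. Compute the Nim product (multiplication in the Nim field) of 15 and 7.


Nim multiplication is bilinear over XOR: (u XOR v) * w = (u*w) XOR (v*w).
So we split each operand into its bit components and XOR the pairwise Nim products.
15 = 1 + 2 + 4 + 8 (as XOR of powers of 2).
7 = 1 + 2 + 4 (as XOR of powers of 2).
Using the standard Nim-product table on single bits:
  2*2 = 3,   2*4 = 8,   2*8 = 12,
  4*4 = 6,   4*8 = 11,  8*8 = 13,
and  1*x = x (identity), k*l = l*k (commutative).
Pairwise Nim products:
  1 * 1 = 1
  1 * 2 = 2
  1 * 4 = 4
  2 * 1 = 2
  2 * 2 = 3
  2 * 4 = 8
  4 * 1 = 4
  4 * 2 = 8
  4 * 4 = 6
  8 * 1 = 8
  8 * 2 = 12
  8 * 4 = 11
XOR them: 1 XOR 2 XOR 4 XOR 2 XOR 3 XOR 8 XOR 4 XOR 8 XOR 6 XOR 8 XOR 12 XOR 11 = 11.
Result: 15 * 7 = 11 (in Nim).

11


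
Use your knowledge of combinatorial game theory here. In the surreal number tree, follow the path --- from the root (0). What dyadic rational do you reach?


Sign expansion: ---
Rule: track bounds (lo, hi), initially (-inf, +inf). On '+', the current value becomes lo and we move to the simplest number in (value, hi): value + 1 if hi = +inf, otherwise the midpoint (value + hi)/2. On '-', the current value becomes hi and we move to value - 1 if lo = -inf, otherwise the midpoint (lo + value)/2.
Start at 0.
Step 1: sign = -, move left. Bounds: (-inf, 0). Value = -1
Step 2: sign = -, move left. Bounds: (-inf, -1). Value = -2
Step 3: sign = -, move left. Bounds: (-inf, -2). Value = -3
The surreal number with sign expansion --- is -3.

-3


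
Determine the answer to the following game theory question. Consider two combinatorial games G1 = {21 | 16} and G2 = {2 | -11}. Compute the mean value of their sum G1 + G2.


G1 = {21 | 16}, G2 = {2 | -11}
Each is a switch {a | b} with numbers a > b; its mean value is (a + b)/2, and mean value is additive over game sums: m(G1 + G2) = m(G1) + m(G2).
Mean of G1 = (21 + (16))/2 = 37/2 = 37/2
Mean of G2 = (2 + (-11))/2 = -9/2 = -9/2
Mean of G1 + G2 = 37/2 + -9/2 = 14

14


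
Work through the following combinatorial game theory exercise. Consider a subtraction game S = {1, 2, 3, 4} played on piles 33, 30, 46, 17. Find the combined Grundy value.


Subtraction set: {1, 2, 3, 4}
For this subtraction set, G(n) = n mod 5 (period = max + 1 = 5).
Pile 1 (size 33): G(33) = 33 mod 5 = 3
Pile 2 (size 30): G(30) = 30 mod 5 = 0
Pile 3 (size 46): G(46) = 46 mod 5 = 1
Pile 4 (size 17): G(17) = 17 mod 5 = 2
Total Grundy value = XOR of all: 3 XOR 0 XOR 1 XOR 2 = 0

0


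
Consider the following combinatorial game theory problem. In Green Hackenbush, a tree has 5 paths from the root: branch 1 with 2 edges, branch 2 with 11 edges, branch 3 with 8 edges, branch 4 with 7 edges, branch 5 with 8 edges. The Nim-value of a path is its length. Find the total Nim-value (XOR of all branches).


The tree has 5 branches from the ground vertex.
In Green Hackenbush, the Nim-value of a simple path of length k is k.
Branch 1: length 2, Nim-value = 2
Branch 2: length 11, Nim-value = 11
Branch 3: length 8, Nim-value = 8
Branch 4: length 7, Nim-value = 7
Branch 5: length 8, Nim-value = 8
Total Nim-value = XOR of all branch values:
0 XOR 2 = 2
2 XOR 11 = 9
9 XOR 8 = 1
1 XOR 7 = 6
6 XOR 8 = 14
Nim-value of the tree = 14

14


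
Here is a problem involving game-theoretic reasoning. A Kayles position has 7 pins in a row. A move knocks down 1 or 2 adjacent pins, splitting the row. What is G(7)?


Kayles: a move removes 1 or 2 adjacent pins from a contiguous row.
Removing pins from a row of k leaves two independent rows (a, b) with a + b = k - 1 (one pin) or a + b = k - 2 (two pins); an end removal gives a = 0.
By Sprague-Grundy, G(k) = mex{ G(a) XOR G(b) } over all these splits. G(0) = 0.
G(1): splits (0,0):0^0=0 -> mex({0}) = 1
G(2): splits (0,1):0^1=1 (0,0):0^0=0 -> mex({0, 1}) = 2
G(3): splits (0,2):0^2=2 (1,1):1^1=0 (0,1):0^1=1 -> mex({0, 1, 2}) = 3
G(4): splits (0,3):0^3=3 (1,2):1^2=3 (0,2):0^2=2 (1,1):1^1=0 -> mex({0, 2, 3}) = 1
G(5): splits (0,4):0^1=1 (1,3):1^3=2 (2,2):2^2=0 (0,3):0^3=3 (1,2):1^2=3 -> mex({0, 1, 2, 3}) = 4
G(6) = mex({0, 1, 2, 4}) = 3
G(7) = mex({0, 1, 3, 4, 5}) = 2
Therefore G(7) = 2.

2


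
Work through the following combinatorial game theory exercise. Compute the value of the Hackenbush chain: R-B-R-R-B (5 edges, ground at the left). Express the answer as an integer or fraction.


Edges (from ground): R-B-R-R-B
By Berlekamp's sign-expansion rule, a Blue-Red Hackenbush stalk has the value of the surreal number whose sign sequence is the edge sequence with B -> + and R -> -.
Sign sequence: -+--+
Trace the sign expansion in the surreal number tree, starting from 0:
Edge 1: R (sign -) -> bounds (-inf, 0), value = -1
Edge 2: B (sign +) -> bounds (-1, 0), value = -1/2
Edge 3: R (sign -) -> bounds (-1, -1/2), value = -3/4
Edge 4: R (sign -) -> bounds (-1, -3/4), value = -7/8
Edge 5: B (sign +) -> bounds (-7/8, -3/4), value = -13/16
Game value = -13/16

-13/16


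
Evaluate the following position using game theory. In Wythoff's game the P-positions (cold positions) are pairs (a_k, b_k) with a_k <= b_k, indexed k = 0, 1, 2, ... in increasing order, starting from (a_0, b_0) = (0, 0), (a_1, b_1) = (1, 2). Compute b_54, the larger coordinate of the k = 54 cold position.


By Wythoff's theorem, a_k = floor(k * phi) and b_k = floor(k * phi^2) = a_k + k, where phi = (1 + sqrt(5))/2 is the golden ratio.
phi = (1 + sqrt(5))/2 = 1.618034
phi^2 = phi + 1 = 2.618034
k = 54
k * phi^2 = 54 * 2.618034 = 141.373835
b_54 = floor(k * phi^2) = 141 (check: a_54 + k = 87 + 54 = 141)

141


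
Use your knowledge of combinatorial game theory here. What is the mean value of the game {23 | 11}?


Game = {23 | 11}, a switch {a | b} with numbers a > b.
Its thermograph has left wall a - t and right wall b + t, which meet at t = (a - b)/2, where both equal (a + b)/2. So the mast (mean value) is at (a + b)/2.
Mean = (23 + (11))/2 = 34/2 = 17

17


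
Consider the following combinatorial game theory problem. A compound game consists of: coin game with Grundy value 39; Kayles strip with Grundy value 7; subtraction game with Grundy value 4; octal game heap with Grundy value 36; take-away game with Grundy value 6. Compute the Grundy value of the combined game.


By the Sprague-Grundy theorem, the Grundy value of a sum of games is the XOR of individual Grundy values.
coin game: Grundy value = 39. Running XOR: 0 XOR 39 = 39
Kayles strip: Grundy value = 7. Running XOR: 39 XOR 7 = 32
subtraction game: Grundy value = 4. Running XOR: 32 XOR 4 = 36
octal game heap: Grundy value = 36. Running XOR: 36 XOR 36 = 0
take-away game: Grundy value = 6. Running XOR: 0 XOR 6 = 6
The combined Grundy value is 6.

6


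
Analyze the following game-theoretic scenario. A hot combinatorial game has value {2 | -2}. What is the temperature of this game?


The game is {2 | -2}, a switch {a | b} with numbers a > b.
Cooling {a | b} by t gives {a - t | b + t}, which stops being hot when a - t = b + t, i.e. at t = (a - b)/2. So the temperature of a switch is (a - b)/2.
Temperature = (Left option - Right option) / 2
= (2 - (-2)) / 2
= 4 / 2
= 2

2


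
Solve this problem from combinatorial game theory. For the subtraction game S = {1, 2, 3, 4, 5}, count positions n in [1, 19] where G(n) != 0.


Subtraction set S = {1, 2, 3, 4, 5}, so G(n) = n mod 6.
G(n) = 0 when n is a multiple of 6.
Multiples of 6 in [1, 19]: 3
N-positions (nonzero Grundy) = 19 - 3 = 16

16


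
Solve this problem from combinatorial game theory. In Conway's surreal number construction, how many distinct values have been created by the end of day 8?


Day 0: {|} = 0 is born. Count = 1.
Day n: the number of surreal numbers born by day n is 2^(n+1) - 1.
By day 0: 2^1 - 1 = 1
By day 1: 2^2 - 1 = 3
By day 2: 2^3 - 1 = 7
By day 3: 2^4 - 1 = 15
By day 4: 2^5 - 1 = 31
By day 5: 2^6 - 1 = 63
By day 6: 2^7 - 1 = 127
By day 7: 2^8 - 1 = 255
By day 8: 2^9 - 1 = 511
By day 8: 511 surreal numbers.

511


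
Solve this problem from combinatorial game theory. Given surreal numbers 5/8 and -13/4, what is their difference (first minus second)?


x = 5/8, y = -13/4
Converting to common denominator: 8
x = 5/8, y = -26/8
x - y = 5/8 - -13/4 = 31/8

31/8


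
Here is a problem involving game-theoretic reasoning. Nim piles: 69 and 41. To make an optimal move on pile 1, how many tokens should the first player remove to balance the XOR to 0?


Piles: 69 and 41
Current XOR: 69 XOR 41 = 108 (non-zero, so this is an N-position).
To make the XOR zero, we need to find a move that balances the piles.
For pile 1 (size 69): target = 69 XOR 108 = 41
We reduce pile 1 from 69 to 41.
Tokens removed: 69 - 41 = 28
Verification: 41 XOR 41 = 0

28


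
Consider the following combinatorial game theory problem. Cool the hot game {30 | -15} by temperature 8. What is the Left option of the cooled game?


Original game: {30 | -15} (a switch {a | b} with a > b).
Cooling by t (for t below the temperature (a - b)/2 = 45/2) taxes each move by t: {a | b} cooled by t is {a - t | b + t}.
Cooling amount: t = 8
Cooled Left option: 30 - 8 = 22
Cooled Right option: -15 + 8 = -7
Cooled game: {22 | -7}
Left option = 22

22


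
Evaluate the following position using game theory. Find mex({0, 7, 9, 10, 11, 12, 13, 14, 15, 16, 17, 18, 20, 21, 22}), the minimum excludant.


Set = {0, 7, 9, 10, 11, 12, 13, 14, 15, 16, 17, 18, 20, 21, 22}
0 is in the set.
1 is NOT in the set. This is the mex.
mex = 1

1


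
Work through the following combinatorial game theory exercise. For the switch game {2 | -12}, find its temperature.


The game is {2 | -12}, a switch {a | b} with numbers a > b.
Cooling {a | b} by t gives {a - t | b + t}, which stops being hot when a - t = b + t, i.e. at t = (a - b)/2. So the temperature of a switch is (a - b)/2.
Temperature = (Left option - Right option) / 2
= (2 - (-12)) / 2
= 14 / 2
= 7

7


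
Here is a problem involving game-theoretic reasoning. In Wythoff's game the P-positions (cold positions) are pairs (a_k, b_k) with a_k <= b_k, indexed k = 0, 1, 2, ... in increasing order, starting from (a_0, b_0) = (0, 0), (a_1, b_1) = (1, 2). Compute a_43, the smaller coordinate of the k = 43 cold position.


By Wythoff's theorem, a_k = floor(k * phi) and b_k = floor(k * phi^2) = a_k + k, where phi = (1 + sqrt(5))/2 is the golden ratio.
phi = (1 + sqrt(5))/2 = 1.618034
k = 43
k * phi = 43 * 1.618034 = 69.575462
a_43 = floor(k * phi) = 69

69


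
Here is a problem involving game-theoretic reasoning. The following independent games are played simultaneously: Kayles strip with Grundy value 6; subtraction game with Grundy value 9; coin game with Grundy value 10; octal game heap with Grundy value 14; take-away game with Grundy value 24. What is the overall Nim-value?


By the Sprague-Grundy theorem, the Grundy value of a sum of games is the XOR of individual Grundy values.
Kayles strip: Grundy value = 6. Running XOR: 0 XOR 6 = 6
subtraction game: Grundy value = 9. Running XOR: 6 XOR 9 = 15
coin game: Grundy value = 10. Running XOR: 15 XOR 10 = 5
octal game heap: Grundy value = 14. Running XOR: 5 XOR 14 = 11
take-away game: Grundy value = 24. Running XOR: 11 XOR 24 = 19
The combined Grundy value is 19.

19


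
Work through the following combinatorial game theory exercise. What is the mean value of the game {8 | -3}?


Game = {8 | -3}, a switch {a | b} with numbers a > b.
Its thermograph has left wall a - t and right wall b + t, which meet at t = (a - b)/2, where both equal (a + b)/2. So the mast (mean value) is at (a + b)/2.
Mean = (8 + (-3))/2 = 5/2 = 5/2

5/2


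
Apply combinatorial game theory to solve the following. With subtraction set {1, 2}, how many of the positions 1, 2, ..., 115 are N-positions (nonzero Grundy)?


Subtraction set S = {1, 2}, so G(n) = n mod 3.
G(n) = 0 when n is a multiple of 3.
Multiples of 3 in [1, 115]: 38
N-positions (nonzero Grundy) = 115 - 38 = 77

77


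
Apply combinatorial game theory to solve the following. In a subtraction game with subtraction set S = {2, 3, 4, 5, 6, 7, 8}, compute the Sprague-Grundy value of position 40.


The subtraction set is S = {2, 3, 4, 5, 6, 7, 8}.
G(k) = mex{ G(k - s) : s in S, s <= k }. We compute iteratively: G(0) = 0.
G(1) = mex({}) = 0
G(2) = mex({0}) = 1
G(3) = mex({0}) = 1
G(4) = mex({0, 1}) = 2
G(5) = mex({0, 1}) = 2
G(6) = mex({0, 1, 2}) = 3
G(7) = mex({0, 1, 2}) = 3
G(8) = mex({0, 1, 2, 3}) = 4
G(9) = mex({0, 1, 2, 3}) = 4
G(10) = mex({1, 2, 3, 4}) = 0
G(11) = mex({1, 2, 3, 4}) = 0
G(12) = mex({0, 2, 3, 4}) = 1
G(13) = mex({0, 2, 3, 4}) = 1
G(14) = mex({0, 1, 3, 4}) = 2
G(15) = mex({0, 1, 3, 4}) = 2
G(16) = mex({0, 1, 2, 4}) = 3
G(17) = mex({0, 1, 2, 4}) = 3
Observe that G(10)..G(17) = 0, 0, 1, 1, 2, 2, 3, 3 repeats G(0)..G(7) = 0, 0, 1, 1, 2, 2, 3, 3.
For k >= max(S) = 8, G(k) is determined by the previous 8 values G(k-8)..G(k-1); a window of 8 consecutive values has recurred shifted by 10, so by induction G(k + 10) = G(k) for all k >= 0: the sequence is periodic from the start with period 10.
One period: G(0..9) = 0, 0, 1, 1, 2, 2, 3, 3, 4, 4.
40 mod 10 = 0, so G(40) = G(0) = 0.

0


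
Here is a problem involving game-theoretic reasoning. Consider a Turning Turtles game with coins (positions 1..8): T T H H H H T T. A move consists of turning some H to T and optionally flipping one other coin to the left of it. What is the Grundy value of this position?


Coins: T T H H H H T T
Key fact: a single head at position k behaves exactly like a Nim heap of size k (turning it to T and optionally flipping a coin at j < k corresponds to moving the heap from k to j, or to 0), and heads combine as a disjunctive sum (two heads at the same place would cancel, matching j XOR j = 0). So the Nim-value is the XOR of the 1-indexed positions of the heads.
Face-up positions (1-indexed): [3, 4, 5, 6]
XOR 0 with 3: 0 XOR 3 = 3
XOR 3 with 4: 3 XOR 4 = 7
XOR 7 with 5: 7 XOR 5 = 2
XOR 2 with 6: 2 XOR 6 = 4
Nim-value = 4

4


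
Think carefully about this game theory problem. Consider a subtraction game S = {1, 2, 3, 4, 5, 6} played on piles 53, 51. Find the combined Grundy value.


Subtraction set: {1, 2, 3, 4, 5, 6}
For this subtraction set, G(n) = n mod 7 (period = max + 1 = 7).
Pile 1 (size 53): G(53) = 53 mod 7 = 4
Pile 2 (size 51): G(51) = 51 mod 7 = 2
Total Grundy value = XOR of all: 4 XOR 2 = 6

6


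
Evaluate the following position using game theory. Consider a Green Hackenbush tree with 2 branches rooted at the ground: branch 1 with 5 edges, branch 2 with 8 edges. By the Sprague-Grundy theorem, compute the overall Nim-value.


The tree has 2 branches from the ground vertex.
In Green Hackenbush, the Nim-value of a simple path of length k is k.
Branch 1: length 5, Nim-value = 5
Branch 2: length 8, Nim-value = 8
Total Nim-value = XOR of all branch values:
0 XOR 5 = 5
5 XOR 8 = 13
Nim-value of the tree = 13

13


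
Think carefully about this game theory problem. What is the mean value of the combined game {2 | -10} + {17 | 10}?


G1 = {2 | -10}, G2 = {17 | 10}
Each is a switch {a | b} with numbers a > b; its mean value is (a + b)/2, and mean value is additive over game sums: m(G1 + G2) = m(G1) + m(G2).
Mean of G1 = (2 + (-10))/2 = -8/2 = -4
Mean of G2 = (17 + (10))/2 = 27/2 = 27/2
Mean of G1 + G2 = -4 + 27/2 = 19/2

19/2


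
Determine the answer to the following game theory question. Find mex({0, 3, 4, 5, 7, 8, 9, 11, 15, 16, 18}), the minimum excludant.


Set = {0, 3, 4, 5, 7, 8, 9, 11, 15, 16, 18}
0 is in the set.
1 is NOT in the set. This is the mex.
mex = 1

1


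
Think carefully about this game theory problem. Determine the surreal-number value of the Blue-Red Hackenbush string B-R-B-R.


Edges (from ground): B-R-B-R
By Berlekamp's sign-expansion rule, a Blue-Red Hackenbush stalk has the value of the surreal number whose sign sequence is the edge sequence with B -> + and R -> -.
Sign sequence: +-+-
Trace the sign expansion in the surreal number tree, starting from 0:
Edge 1: B (sign +) -> bounds (0, +inf), value = 1
Edge 2: R (sign -) -> bounds (0, 1), value = 1/2
Edge 3: B (sign +) -> bounds (1/2, 1), value = 3/4
Edge 4: R (sign -) -> bounds (1/2, 3/4), value = 5/8
Game value = 5/8

5/8


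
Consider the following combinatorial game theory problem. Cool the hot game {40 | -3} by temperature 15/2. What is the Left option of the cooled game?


Original game: {40 | -3} (a switch {a | b} with a > b).
Cooling by t (for t below the temperature (a - b)/2 = 43/2) taxes each move by t: {a | b} cooled by t is {a - t | b + t}.
Cooling amount: t = 15/2
Cooled Left option: 40 - 15/2 = 65/2
Cooled Right option: -3 + 15/2 = 9/2
Cooled game: {65/2 | 9/2}
Left option = 65/2

65/2


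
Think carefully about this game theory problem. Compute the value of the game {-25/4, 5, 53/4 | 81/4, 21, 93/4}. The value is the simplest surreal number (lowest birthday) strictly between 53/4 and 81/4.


Left options: {-25/4, 5, 53/4}, max = 53/4
Right options: {81/4, 21, 93/4}, min = 81/4
All options are numbers and max(Left) < min(Right), so by the simplicity theorem the value is the simplest (earliest-born) number strictly between 53/4 and 81/4.
Integers 14 through 20 all lie strictly between 53/4 and 81/4.
Among integers, the simplest (lowest birthday = smallest |n|; 0 is born on day 0, +-n on day n) is 14.
No non-integer in the interval can be simpler: if x is a non-integer in the interval, then floor(x) or ceil(x) also lies in the interval (the interval contains an integer), and both are proper prefixes of x's sign expansion, i.e. born earlier. So the game value is 14.
Game value = 14

14


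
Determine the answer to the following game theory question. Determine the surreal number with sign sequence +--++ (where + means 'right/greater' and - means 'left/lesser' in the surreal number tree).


Sign expansion: +--++
Rule: track bounds (lo, hi), initially (-inf, +inf). On '+', the current value becomes lo and we move to the simplest number in (value, hi): value + 1 if hi = +inf, otherwise the midpoint (value + hi)/2. On '-', the current value becomes hi and we move to value - 1 if lo = -inf, otherwise the midpoint (lo + value)/2.
Start at 0.
Step 1: sign = +, move right. Bounds: (0, +inf). Value = 1
Step 2: sign = -, move left. Bounds: (0, 1). Value = 1/2
Step 3: sign = -, move left. Bounds: (0, 1/2). Value = 1/4
Step 4: sign = +, move right. Bounds: (1/4, 1/2). Value = 3/8
Step 5: sign = +, move right. Bounds: (3/8, 1/2). Value = 7/16
The surreal number with sign expansion +--++ is 7/16.

7/16


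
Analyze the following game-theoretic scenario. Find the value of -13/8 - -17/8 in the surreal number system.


x = -13/8, y = -17/8
Converting to common denominator: 8
x = -13/8, y = -17/8
x - y = -13/8 - -17/8 = 1/2

1/2


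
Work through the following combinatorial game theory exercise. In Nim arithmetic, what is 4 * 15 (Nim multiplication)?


Nim multiplication is bilinear over XOR: (u XOR v) * w = (u*w) XOR (v*w).
So we split each operand into its bit components and XOR the pairwise Nim products.
4 = 4 (as XOR of powers of 2).
15 = 1 + 2 + 4 + 8 (as XOR of powers of 2).
Using the standard Nim-product table on single bits:
  2*2 = 3,   2*4 = 8,   2*8 = 12,
  4*4 = 6,   4*8 = 11,  8*8 = 13,
and  1*x = x (identity), k*l = l*k (commutative).
Pairwise Nim products:
  4 * 1 = 4
  4 * 2 = 8
  4 * 4 = 6
  4 * 8 = 11
XOR them: 4 XOR 8 XOR 6 XOR 11 = 1.
Result: 4 * 15 = 1 (in Nim).

1


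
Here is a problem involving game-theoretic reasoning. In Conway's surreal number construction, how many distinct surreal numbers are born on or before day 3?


Day 0: {|} = 0 is born. Count = 1.
Day n: the number of surreal numbers born by day n is 2^(n+1) - 1.
By day 0: 2^1 - 1 = 1
By day 1: 2^2 - 1 = 3
By day 2: 2^3 - 1 = 7
By day 3: 2^4 - 1 = 15
By day 3: 15 surreal numbers.

15
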